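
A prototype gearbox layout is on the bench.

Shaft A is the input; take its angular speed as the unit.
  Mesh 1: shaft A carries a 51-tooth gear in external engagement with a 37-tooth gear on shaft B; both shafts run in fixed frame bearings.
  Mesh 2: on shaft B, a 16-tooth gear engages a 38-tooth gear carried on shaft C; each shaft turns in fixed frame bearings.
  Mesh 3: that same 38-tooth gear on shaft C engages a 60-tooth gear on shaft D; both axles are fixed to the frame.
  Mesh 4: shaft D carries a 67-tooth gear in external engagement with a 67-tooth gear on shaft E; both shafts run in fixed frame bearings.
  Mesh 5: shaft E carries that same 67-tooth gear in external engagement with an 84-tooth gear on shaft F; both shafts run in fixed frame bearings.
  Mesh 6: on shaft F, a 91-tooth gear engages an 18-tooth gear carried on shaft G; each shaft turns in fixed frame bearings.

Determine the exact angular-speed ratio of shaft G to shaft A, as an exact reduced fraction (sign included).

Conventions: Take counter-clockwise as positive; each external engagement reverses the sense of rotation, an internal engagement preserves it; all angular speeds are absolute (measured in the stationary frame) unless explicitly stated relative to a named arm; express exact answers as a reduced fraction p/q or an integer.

14807/9990

class = fixed-axis compound train [6 meshes; 6 ratios multiply, 6 sense flips]
mesh 1 [51T→37T]: running ratio 51/37, sense −
mesh 2 [16T→38T]: running ratio 408/703, sense +
mesh 3 [38T→60T]: running ratio 68/185, sense −
mesh 4 [67T→67T]: running ratio 68/185, sense +
mesh 5 [67T→84T]: running ratio 1139/3885, sense −
mesh 6 [91T→18T]: running ratio 14807/9990, sense +
ω_out/ω_in = 14807/9990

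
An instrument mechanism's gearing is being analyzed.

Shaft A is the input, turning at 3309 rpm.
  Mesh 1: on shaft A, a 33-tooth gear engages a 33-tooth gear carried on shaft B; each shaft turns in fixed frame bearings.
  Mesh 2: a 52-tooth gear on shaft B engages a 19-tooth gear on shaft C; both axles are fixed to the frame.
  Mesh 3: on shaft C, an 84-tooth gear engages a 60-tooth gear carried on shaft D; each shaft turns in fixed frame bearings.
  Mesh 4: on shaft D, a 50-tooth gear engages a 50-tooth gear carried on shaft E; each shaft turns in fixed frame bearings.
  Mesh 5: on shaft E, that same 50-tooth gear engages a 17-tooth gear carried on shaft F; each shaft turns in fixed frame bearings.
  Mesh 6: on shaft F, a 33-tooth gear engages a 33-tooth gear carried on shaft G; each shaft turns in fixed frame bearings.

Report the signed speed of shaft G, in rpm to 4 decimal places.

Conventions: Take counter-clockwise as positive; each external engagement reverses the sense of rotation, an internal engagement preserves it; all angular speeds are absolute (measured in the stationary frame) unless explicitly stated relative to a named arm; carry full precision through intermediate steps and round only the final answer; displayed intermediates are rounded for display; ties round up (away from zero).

6-mesh fixed-axis compound train (all bearings frame-fixed)
mesh 1 [33T→33T]: ω = 3309.0000×33/33 = 3309.0000 rpm, sense flips to −
mesh 2 [52T→19T]: ω = 3309.0000×52/19 = 9056.2105 rpm, sense flips to +
mesh 3 [84T→60T]: ω = 9056.2105×84/60 = 12678.6947 rpm, sense flips to −
mesh 4 [50T→50T]: ω = 12678.6947×50/50 = 12678.6947 rpm, sense flips to +
mesh 5 [50T→17T]: ω = 12678.6947×50/17 = 37290.2786 rpm, sense flips to −
mesh 6 [33T→33T]: ω = 37290.2786×33/33 = 37290.2786 rpm, sense flips to +
signed output speed = +37290.2786 rpm

+37290.2786 rpm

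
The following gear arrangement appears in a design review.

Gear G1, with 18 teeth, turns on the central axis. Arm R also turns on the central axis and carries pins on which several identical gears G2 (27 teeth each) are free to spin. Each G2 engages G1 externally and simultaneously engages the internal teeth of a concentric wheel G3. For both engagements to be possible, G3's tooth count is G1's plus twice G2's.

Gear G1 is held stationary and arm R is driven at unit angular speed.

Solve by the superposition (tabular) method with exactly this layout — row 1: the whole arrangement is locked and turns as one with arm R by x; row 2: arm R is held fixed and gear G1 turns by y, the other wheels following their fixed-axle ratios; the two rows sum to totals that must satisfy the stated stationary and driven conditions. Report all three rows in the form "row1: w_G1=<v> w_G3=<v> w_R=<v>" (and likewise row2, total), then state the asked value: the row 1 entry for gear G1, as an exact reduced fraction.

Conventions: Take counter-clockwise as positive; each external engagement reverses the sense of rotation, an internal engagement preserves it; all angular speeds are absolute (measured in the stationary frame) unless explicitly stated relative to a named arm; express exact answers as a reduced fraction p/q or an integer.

class = planetary set [G3 = 18+2·27 = 72; Willis about the carrier]
row 1: whole set turns with the arm by x
superposition row 2 [arm held]: sun y, ring −(18/72)·y, arm 0
boundary: total ω_sun = x + y = 0 and total ω_arm = x = 1  ⇒  y = -1, x = 1
row 2 ring = −(18/72)·(-1) = 1/4
totals (row 1 + row 2): sun 1 + (-1) = 0, ring 1 + 1/4 = 5/4, arm 1 + 0 = 1
asked cell (row1, sun) = 1

row1: w_G1=1 w_G3=1 w_R=1
row2: w_G1=-1 w_G3=1/4 w_R=0
total: w_G1=0 w_G3=5/4 w_R=1
asked value: 1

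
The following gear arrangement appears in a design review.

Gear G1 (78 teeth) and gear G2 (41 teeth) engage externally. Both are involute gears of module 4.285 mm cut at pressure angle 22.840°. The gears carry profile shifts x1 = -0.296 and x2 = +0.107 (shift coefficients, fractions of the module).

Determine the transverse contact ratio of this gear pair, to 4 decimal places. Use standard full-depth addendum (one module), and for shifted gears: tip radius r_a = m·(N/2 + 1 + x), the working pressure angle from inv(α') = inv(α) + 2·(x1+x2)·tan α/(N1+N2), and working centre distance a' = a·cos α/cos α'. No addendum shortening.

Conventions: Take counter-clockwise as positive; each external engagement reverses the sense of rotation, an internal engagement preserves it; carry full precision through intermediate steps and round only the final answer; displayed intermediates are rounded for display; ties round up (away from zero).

1.6422

single-mesh involute tooth geometry (78T engaging 41T at module 4.285)
base radii: r_b1 = 154.011912, r_b2 = 80.954980
tip radii: r_a1 = 170.131640, r_a2 = 92.585995
inv(α') = inv(22.840°) + 2·(-0.296+0.107)·tan α/(78+41) = 0.02121195  ⇒  α' = 22.39846°
a' = a·cos α / cos α' = 254.9575·cos 22.840°/cos 22.39846° = 254.140181
action lengths: √(r_a1²−r_b1²) = 72.284893, √(r_a2²−r_b2²) = 44.927250
base pitch p_b = π·m·cos α = 12.406223
CR = (72.284893 + 44.927250 − 254.140181·sin 22.39846°)/12.406223 = 1.642172
contact ratio ≈ 1.6422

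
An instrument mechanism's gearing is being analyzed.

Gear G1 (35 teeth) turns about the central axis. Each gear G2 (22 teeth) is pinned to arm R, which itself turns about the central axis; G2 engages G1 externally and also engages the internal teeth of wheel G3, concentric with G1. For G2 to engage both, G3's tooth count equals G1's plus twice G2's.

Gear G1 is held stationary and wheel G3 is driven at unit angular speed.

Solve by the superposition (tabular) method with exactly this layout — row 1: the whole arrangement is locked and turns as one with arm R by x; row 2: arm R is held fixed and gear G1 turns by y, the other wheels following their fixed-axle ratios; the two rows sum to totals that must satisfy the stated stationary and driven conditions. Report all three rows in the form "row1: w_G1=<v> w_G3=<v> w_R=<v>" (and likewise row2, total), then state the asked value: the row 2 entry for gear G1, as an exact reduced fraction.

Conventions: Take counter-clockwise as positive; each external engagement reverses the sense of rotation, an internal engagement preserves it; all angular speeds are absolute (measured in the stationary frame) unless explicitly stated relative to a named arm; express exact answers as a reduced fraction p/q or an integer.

class = planetary set [G3 = 35+2·22 = 79; Willis about the carrier]
row 1: whole set turns with the arm by x
row 2 (arm held, sun turns y): ω_ring = −(35/79)·y, ω_arm = 0
boundary: total ω_sun = x + y = 0 and total ω_ring = x − (35/79)·y = 1  ⇒  y = -79/114, x = 79/114
row 2 ring = −(35/79)·(-79/114) = 35/114
totals (row 1 + row 2): sun 79/114 + (-79/114) = 0, ring 79/114 + 35/114 = 1, arm 79/114 + 0 = 79/114
asked cell (row2, sun) = -79/114

row1: w_G1=79/114 w_G3=79/114 w_R=79/114
row2: w_G1=-79/114 w_G3=35/114 w_R=0
total: w_G1=0 w_G3=1 w_R=79/114
asked value: -79/114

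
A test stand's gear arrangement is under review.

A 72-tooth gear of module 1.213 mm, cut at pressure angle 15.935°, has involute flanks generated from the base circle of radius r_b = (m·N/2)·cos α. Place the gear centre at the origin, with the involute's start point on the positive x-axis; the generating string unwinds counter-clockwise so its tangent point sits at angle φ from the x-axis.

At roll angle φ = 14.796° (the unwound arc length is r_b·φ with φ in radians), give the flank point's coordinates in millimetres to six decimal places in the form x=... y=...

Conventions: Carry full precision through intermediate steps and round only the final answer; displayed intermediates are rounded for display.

x=43.366849 y=0.239437

class = single-mesh tooth geometry [base-circle involute, m = 1.213, 72T]
pitch radius r_p = m·N/2 = 1.213·72/2 = 43.668000
base radius r_b = r_p·cos α = 43.668000·cos 15.935° = 41.990004
roll angle φ = 14.796° = 0.25823892 rad
x = r_b·(cos φ + φ·sin φ) = 43.366849
y = r_b·(sin φ − φ·cos φ) = 0.239437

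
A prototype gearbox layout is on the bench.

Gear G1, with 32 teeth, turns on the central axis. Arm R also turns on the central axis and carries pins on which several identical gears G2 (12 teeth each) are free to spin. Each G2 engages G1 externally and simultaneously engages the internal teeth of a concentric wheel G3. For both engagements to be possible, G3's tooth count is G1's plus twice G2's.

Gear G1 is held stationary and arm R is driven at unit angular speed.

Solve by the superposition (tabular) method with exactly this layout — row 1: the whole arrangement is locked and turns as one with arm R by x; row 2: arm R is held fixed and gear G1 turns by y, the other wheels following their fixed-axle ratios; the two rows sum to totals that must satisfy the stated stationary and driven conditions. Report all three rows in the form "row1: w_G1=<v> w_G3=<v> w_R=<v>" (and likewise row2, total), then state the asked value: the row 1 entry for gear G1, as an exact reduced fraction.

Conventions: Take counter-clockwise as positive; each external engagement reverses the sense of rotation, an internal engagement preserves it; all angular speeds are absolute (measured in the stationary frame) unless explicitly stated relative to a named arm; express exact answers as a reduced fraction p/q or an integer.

row1: w_G1=1 w_G3=1 w_R=1
row2: w_G1=-1 w_G3=4/7 w_R=0
total: w_G1=0 w_G3=11/7 w_R=1
asked value: 1

recognized (axles ride arm R): planetary set, 32/12/56 teeth
row 1: whole set turns with the arm by x
superposition row 2 [arm held]: sun y, ring −(32/56)·y, arm 0
boundary: total ω_sun = x + y = 0 and total ω_arm = x = 1  ⇒  y = -1, x = 1
row 2 ring = −(32/56)·(-1) = 4/7
totals (row 1 + row 2): sun 1 + (-1) = 0, ring 1 + 4/7 = 11/7, arm 1 + 0 = 1
asked cell (row1, sun) = 1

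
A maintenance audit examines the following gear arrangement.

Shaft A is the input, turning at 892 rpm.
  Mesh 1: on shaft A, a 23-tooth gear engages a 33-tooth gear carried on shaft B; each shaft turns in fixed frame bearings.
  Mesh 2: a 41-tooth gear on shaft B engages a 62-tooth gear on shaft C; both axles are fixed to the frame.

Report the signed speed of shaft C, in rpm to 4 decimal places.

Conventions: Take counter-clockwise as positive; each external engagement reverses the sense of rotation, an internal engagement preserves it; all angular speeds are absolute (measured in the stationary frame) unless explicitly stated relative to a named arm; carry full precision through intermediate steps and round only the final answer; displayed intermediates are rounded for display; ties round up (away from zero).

class = fixed-axis compound train [2 meshes; 2 ratios multiply, 2 sense flips]
mesh 1 [23T→33T]: ω = 892.0000×23/33 = 621.6970 rpm, sense flips to −
mesh 2 [41T→62T]: ω = 621.6970×41/62 = 411.1222 rpm, sense flips to +
signed output speed = +411.1222 rpm

+411.1222 rpm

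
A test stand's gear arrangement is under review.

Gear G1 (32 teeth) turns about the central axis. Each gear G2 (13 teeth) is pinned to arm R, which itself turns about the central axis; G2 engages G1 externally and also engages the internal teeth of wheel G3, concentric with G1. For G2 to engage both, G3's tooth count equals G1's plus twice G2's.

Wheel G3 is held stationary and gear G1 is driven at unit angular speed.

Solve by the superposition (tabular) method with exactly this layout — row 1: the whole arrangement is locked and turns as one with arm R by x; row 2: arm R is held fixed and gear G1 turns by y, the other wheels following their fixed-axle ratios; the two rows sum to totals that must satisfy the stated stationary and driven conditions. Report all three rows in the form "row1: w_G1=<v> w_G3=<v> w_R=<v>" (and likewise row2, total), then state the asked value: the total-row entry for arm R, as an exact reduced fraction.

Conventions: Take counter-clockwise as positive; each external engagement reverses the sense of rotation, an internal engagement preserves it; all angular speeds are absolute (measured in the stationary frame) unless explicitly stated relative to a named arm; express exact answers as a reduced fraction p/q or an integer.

planetary set (32T centre, 13T on arm, 58T internal) — Willis relation
row 1 — lock + rotate with arm: ω_sun = ω_ring = ω_arm = x
superposition row 2 [arm held]: sun y, ring −(32/58)·y, arm 0
boundary: total ω_ring = x − (32/58)·y = 0 and total ω_sun = x + y = 1  ⇒  y = 29/45, x = 16/45
row 2 ring = −(32/58)·29/45 = -16/45
totals (row 1 + row 2): sun 16/45 + 29/45 = 1, ring 16/45 + (-16/45) = 0, arm 16/45 + 0 = 16/45
asked cell (total, arm) = 16/45

row1: w_G1=16/45 w_G3=16/45 w_R=16/45
row2: w_G1=29/45 w_G3=-16/45 w_R=0
total: w_G1=1 w_G3=0 w_R=16/45
asked value: 16/45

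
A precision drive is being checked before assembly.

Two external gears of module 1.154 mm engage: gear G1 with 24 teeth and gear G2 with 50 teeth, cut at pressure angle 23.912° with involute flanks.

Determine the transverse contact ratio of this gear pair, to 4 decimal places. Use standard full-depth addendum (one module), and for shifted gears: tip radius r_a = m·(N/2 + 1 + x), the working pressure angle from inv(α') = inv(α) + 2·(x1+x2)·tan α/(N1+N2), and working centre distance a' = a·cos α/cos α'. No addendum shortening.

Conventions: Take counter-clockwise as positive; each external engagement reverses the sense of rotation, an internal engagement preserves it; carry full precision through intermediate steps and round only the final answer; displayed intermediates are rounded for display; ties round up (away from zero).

single-mesh involute tooth geometry (24T engaging 50T at module 1.154)
base radii: r_b1 = 12.659413, r_b2 = 26.373778
tip radii: r_a1 = 15.002000, r_a2 = 30.004000
no profile shift: α' = α, a' = a
action lengths: √(r_a1²−r_b1²) = 8.049798, √(r_a2²−r_b2²) = 14.306077
base pitch p_b = π·m·cos α = 3.314227
CR = (8.049798 + 14.306077 − 42.698000·sin 23.91200°)/3.314227 = 1.523422
contact ratio ≈ 1.5234

1.5234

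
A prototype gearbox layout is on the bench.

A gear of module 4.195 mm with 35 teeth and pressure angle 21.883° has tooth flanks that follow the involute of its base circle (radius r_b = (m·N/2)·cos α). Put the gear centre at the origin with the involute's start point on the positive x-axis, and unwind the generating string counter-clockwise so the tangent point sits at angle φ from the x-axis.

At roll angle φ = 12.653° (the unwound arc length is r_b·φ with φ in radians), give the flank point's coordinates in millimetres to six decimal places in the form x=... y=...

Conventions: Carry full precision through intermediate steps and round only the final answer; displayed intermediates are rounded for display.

x=69.763837 y=0.243369

topology: single-mesh involute geometry — m = 4.195, N = 35
pitch radius r_p = m·N/2 = 4.195·35/2 = 73.412500
base radius r_b = r_p·cos α = 73.412500·cos 21.883° = 68.122900
roll angle φ = 12.653° = 0.22083651 rad
x = r_b·(cos φ + φ·sin φ) = 69.763837
y = r_b·(sin φ − φ·cos φ) = 0.243369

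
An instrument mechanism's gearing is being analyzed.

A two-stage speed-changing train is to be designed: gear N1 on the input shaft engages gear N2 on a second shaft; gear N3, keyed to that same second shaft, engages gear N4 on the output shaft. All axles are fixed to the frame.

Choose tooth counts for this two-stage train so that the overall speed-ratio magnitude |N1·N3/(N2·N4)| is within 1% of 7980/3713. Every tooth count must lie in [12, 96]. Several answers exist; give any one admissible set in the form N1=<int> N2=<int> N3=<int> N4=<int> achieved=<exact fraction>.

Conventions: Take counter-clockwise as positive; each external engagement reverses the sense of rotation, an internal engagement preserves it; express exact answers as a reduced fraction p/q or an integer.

N1=84 N2=47 N3=95 N4=79 achieved=7980/3713

2-stage fixed-axis compound train for ratio 7980/3713
target = 7980/3713 in lowest terms: an exact hit needs N1·N3 = k·7980 and N2·N4 = k·3713 for one integer k, every count in [12, 96]; additionally prefer no 1:1 stage (N1 ≠ N2, N3 ≠ N4)
k = 1: N1·N3 = 7980 = 84·95, N2·N4 = 3713 = 47·79
achieved = 84·95/(47·79) = 7980/3713; |achieved − target| = 0 ≤ 399/18565 ✓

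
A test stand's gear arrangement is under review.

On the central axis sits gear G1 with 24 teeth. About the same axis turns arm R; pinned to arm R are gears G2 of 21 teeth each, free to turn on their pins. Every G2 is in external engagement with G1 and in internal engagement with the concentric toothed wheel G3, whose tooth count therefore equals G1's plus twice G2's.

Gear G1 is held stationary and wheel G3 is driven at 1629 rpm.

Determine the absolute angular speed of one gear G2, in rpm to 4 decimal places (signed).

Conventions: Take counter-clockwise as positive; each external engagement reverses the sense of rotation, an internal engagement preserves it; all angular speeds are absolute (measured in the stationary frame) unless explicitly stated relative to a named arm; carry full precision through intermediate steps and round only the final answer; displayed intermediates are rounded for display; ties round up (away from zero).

+2559.8571 rpm

class = planetary set [G3 = 24+2·21 = 66; Willis about the carrier]
normalise by the input: solve with ω_ring = 1, then scale by 1629 rpm
ring teeth: 24 + 2·21 = 66
24(ω_sun−ω_arm) = −66(ω_ring−ω_arm),  ω_sun = 0, ω_ring = 1
24(0−ω_arm) = −66(1−ω_arm)  ⇒  90·ω_arm = 66  ⇒  ω_arm = 11/15
sun–planet mesh: 24·(0−11/15) = −21·(ω_p−ω_arm)  ⇒  ω_p−ω_arm = 88/105
ω_p = 11/15 + 88/105 = 11/7
scale: ω_p = 11/7 × 1629 rpm = +2559.8571 rpm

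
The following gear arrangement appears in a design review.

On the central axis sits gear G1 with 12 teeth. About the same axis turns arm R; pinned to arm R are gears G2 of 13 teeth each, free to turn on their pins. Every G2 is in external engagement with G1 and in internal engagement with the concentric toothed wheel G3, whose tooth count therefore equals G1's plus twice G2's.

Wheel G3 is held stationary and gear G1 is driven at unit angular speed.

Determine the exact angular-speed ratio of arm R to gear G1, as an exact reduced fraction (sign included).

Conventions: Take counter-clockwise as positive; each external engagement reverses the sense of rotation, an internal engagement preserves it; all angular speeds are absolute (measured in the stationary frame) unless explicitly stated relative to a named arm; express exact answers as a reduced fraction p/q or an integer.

6/25

class = planetary set [G3 = 12+2·13 = 38; Willis about the carrier]
ring teeth: 12 + 2·13 = 38
12(ω_sun−ω_arm) = −38(ω_ring−ω_arm),  ω_ring = 0, ω_sun = 1
12(1−ω_arm) = −38(0−ω_arm)  ⇒  50·ω_arm = 12  ⇒  ω_arm = 6/25
ω_out/ω_in = 6/25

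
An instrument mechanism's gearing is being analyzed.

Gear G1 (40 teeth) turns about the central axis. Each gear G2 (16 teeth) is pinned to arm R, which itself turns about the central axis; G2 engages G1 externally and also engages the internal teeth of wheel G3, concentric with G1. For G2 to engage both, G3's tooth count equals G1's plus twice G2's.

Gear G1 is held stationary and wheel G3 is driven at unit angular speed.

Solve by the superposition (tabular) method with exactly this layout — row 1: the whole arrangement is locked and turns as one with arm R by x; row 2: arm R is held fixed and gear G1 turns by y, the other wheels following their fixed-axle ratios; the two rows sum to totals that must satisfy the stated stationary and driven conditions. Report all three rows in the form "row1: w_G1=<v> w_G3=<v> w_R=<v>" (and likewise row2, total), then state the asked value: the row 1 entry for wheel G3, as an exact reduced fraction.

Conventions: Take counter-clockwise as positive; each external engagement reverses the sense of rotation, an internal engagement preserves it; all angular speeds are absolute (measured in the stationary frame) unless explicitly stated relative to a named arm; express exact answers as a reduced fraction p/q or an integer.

topology: planetary set — G1 40T / G2 16T / G3 72T, arm = carrier (Willis)
row 1: whole set turns with the arm by x
superposition row 2 [arm held]: sun y, ring −(40/72)·y, arm 0
boundary: total ω_sun = x + y = 0 and total ω_ring = x − (40/72)·y = 1  ⇒  y = -9/14, x = 9/14
row 2 ring = −(40/72)·(-9/14) = 5/14
totals (row 1 + row 2): sun 9/14 + (-9/14) = 0, ring 9/14 + 5/14 = 1, arm 9/14 + 0 = 9/14
asked cell (row1, ring) = 9/14

row1: w_G1=9/14 w_G3=9/14 w_R=9/14
row2: w_G1=-9/14 w_G3=5/14 w_R=0
total: w_G1=0 w_G3=1 w_R=9/14
asked value: 9/14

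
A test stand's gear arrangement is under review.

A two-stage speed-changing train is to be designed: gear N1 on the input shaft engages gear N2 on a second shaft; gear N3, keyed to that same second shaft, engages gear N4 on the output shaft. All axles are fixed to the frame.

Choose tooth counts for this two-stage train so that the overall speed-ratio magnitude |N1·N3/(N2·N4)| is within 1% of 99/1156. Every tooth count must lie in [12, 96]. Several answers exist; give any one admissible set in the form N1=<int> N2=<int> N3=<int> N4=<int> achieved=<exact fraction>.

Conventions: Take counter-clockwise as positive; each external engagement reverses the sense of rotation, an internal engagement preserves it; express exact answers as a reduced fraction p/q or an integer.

N1=12 N2=68 N3=33 N4=68 achieved=99/1156

class = fixed-axis compound train [2-stage, 99/1156 wanted]
target = 99/1156 in lowest terms: an exact hit needs N1·N3 = k·99 and N2·N4 = k·1156 for one integer k, every count in [12, 96]; additionally prefer no 1:1 stage (N1 ≠ N2, N3 ≠ N4)
k = 1…3: no 1:1-free in-range split of k·99 and k·1156 into factor pairs; take k = 4
k = 4: N1·N3 = 396 = 12·33, N2·N4 = 4624 = 68·68
achieved = 12·33/(68·68) = 99/1156; |achieved − target| = 0 ≤ 99/115600 ✓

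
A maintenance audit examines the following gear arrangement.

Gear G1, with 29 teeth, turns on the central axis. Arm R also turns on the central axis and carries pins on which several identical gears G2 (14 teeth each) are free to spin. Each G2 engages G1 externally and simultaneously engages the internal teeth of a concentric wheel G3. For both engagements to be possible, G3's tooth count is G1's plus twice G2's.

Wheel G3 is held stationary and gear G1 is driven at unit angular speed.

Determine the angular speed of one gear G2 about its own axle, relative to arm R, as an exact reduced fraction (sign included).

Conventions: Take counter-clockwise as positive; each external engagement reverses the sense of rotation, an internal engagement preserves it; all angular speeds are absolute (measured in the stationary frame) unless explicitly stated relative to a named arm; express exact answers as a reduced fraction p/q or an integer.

class = planetary set [G3 = 29+2·14 = 57; Willis about the carrier]
ring teeth: 29 + 2·14 = 57
29(ω_sun−ω_arm) = −57(ω_ring−ω_arm),  ω_ring = 0, ω_sun = 1
29(1−ω_arm) = −57(0−ω_arm)  ⇒  86·ω_arm = 29  ⇒  ω_arm = 29/86
sun–planet mesh: 29·(1−29/86) = −14·(ω_p−ω_arm)  ⇒  ω_p−ω_arm = -1653/1204
exact speed ratio = -1653/1204

-1653/1204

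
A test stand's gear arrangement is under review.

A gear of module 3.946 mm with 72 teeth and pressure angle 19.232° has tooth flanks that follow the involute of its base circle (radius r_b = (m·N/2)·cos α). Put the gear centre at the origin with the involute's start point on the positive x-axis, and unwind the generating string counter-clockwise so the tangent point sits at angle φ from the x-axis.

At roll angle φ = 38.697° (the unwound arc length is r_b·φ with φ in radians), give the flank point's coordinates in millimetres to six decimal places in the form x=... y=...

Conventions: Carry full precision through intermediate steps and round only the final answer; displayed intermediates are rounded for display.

x=161.318450 y=13.155932

recognized (one wheel, involute flank): single-mesh tooth geometry, m = 3.946, N = 72
pitch radius r_p = m·N/2 = 3.946·72/2 = 142.056000
base radius r_b = r_p·cos α = 142.056000·cos 19.232° = 134.128217
roll angle φ = 38.697° = 0.67539006 rad
x = r_b·(cos φ + φ·sin φ) = 161.318450
y = r_b·(sin φ − φ·cos φ) = 13.155932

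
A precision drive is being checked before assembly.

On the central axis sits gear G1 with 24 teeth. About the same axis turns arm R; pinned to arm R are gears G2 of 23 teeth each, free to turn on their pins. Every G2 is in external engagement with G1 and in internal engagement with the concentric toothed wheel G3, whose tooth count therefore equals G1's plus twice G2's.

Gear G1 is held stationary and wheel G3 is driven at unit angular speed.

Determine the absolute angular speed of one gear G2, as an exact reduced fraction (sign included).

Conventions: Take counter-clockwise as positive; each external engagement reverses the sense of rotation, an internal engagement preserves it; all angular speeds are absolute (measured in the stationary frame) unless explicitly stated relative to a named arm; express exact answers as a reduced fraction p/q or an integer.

35/23

topology: planetary set — G1 24T / G2 23T / G3 70T, arm = carrier (Willis)
ring teeth: 24 + 2·23 = 70
24(ω_sun−ω_arm) = −70(ω_ring−ω_arm),  ω_sun = 0, ω_ring = 1
24(0−ω_arm) = −70(1−ω_arm)  ⇒  94·ω_arm = 70  ⇒  ω_arm = 35/47
sun–planet mesh: 24·(0−35/47) = −23·(ω_p−ω_arm)  ⇒  ω_p−ω_arm = 840/1081
ω_p = 35/47 + 840/1081 = 35/23
exact speed ratio = 35/23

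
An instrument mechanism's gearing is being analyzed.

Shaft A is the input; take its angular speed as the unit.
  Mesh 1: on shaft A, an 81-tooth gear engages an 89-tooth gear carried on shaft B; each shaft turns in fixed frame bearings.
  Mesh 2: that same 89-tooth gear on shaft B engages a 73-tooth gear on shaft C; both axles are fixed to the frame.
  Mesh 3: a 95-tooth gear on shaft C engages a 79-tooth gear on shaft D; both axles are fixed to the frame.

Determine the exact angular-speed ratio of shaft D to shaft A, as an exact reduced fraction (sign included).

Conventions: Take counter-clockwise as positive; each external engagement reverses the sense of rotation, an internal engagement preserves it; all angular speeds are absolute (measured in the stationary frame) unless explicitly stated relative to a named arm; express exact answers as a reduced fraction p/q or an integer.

-7695/5767

class = fixed-axis compound train [3 meshes; 3 ratios multiply, 3 sense flips]
mesh 1 [81T→89T]: running ratio 81/89, sense −
mesh 2 [89T→73T]: running ratio 81/73, sense +
mesh 3 [95T→79T]: running ratio 7695/5767, sense −
ω_out/ω_in = -7695/5767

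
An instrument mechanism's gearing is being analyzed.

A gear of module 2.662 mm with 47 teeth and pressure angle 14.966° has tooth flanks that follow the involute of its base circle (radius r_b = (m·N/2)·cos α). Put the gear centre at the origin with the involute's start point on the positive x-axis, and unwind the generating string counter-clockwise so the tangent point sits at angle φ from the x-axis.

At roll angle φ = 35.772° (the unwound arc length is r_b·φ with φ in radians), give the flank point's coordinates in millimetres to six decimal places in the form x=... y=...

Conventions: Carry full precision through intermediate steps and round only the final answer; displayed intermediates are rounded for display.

x=71.090564 y=4.714168

single-mesh involute tooth geometry (47T wheel at module 2.662)
pitch radius r_p = m·N/2 = 2.662·47/2 = 62.557000
base radius r_b = r_p·cos α = 62.557000·cos 14.966° = 60.435019
roll angle φ = 35.772° = 0.62433918 rad
x = r_b·(cos φ + φ·sin φ) = 71.090564
y = r_b·(sin φ − φ·cos φ) = 4.714168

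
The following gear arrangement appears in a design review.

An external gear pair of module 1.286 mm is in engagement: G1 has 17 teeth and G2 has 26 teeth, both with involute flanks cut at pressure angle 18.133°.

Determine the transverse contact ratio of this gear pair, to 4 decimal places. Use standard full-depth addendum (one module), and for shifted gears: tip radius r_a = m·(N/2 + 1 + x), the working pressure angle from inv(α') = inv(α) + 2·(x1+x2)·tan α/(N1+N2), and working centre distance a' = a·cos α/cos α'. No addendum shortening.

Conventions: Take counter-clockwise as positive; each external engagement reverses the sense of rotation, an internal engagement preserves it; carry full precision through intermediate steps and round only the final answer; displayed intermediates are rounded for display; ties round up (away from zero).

1.6392

topology: single-mesh involute geometry — m = 1.286, 17T/26T pair
base radii: r_b1 = 10.388130, r_b2 = 15.887728
tip radii: r_a1 = 12.217000, r_a2 = 18.004000
no profile shift: α' = α, a' = a
action lengths: √(r_a1²−r_b1²) = 6.429763, √(r_a2²−r_b2²) = 8.469009
base pitch p_b = π·m·cos α = 3.839444
CR = (6.429763 + 8.469009 − 27.649000·sin 18.13300°)/3.839444 = 1.639233
contact ratio ≈ 1.6392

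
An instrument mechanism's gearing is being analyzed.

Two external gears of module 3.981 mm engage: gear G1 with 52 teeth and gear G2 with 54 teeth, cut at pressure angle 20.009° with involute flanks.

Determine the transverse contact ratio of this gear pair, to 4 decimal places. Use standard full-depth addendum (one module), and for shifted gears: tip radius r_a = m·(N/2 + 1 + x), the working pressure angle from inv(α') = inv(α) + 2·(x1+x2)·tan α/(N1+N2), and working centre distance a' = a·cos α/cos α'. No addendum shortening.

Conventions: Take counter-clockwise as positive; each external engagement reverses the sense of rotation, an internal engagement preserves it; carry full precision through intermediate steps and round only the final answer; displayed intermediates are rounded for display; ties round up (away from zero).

1.7641

recognized (one external pair, fixed centres): single-mesh tooth geometry, m = 3.981, N1 = 52, N2 = 54
base radii: r_b1 = 97.258262, r_b2 = 100.998965
tip radii: r_a1 = 107.487000, r_a2 = 111.468000
no profile shift: α' = α, a' = a
action lengths: √(r_a1²−r_b1²) = 45.763365, √(r_a2²−r_b2²) = 47.162741
base pitch p_b = π·m·cos α = 11.751763
CR = (45.763365 + 47.162741 − 210.993000·sin 20.00900°)/11.751763 = 1.764085
contact ratio ≈ 1.7641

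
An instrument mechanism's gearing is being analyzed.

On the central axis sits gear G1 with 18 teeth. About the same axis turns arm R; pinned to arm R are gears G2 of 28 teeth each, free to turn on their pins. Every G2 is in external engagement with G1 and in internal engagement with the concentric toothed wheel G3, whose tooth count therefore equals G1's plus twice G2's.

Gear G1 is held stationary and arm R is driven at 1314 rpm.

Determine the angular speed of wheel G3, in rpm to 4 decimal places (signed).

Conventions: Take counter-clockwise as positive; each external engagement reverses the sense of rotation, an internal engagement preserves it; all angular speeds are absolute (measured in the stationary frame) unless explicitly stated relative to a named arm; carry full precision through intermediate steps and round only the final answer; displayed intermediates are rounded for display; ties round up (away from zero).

recognized (axles ride arm R): planetary set, 18/28/74 teeth
normalise by the input: solve with ω_arm = 1, then scale by 1314 rpm
ring teeth: 18 + 2·28 = 74
18(ω_sun−ω_arm) = −74(ω_ring−ω_arm),  ω_sun = 0, ω_arm = 1
ω_ring = 1 − (18/74)(0−1) = 46/37
scale: ω_ring = 46/37 × 1314 rpm = +1633.6216 rpm

+1633.6216 rpm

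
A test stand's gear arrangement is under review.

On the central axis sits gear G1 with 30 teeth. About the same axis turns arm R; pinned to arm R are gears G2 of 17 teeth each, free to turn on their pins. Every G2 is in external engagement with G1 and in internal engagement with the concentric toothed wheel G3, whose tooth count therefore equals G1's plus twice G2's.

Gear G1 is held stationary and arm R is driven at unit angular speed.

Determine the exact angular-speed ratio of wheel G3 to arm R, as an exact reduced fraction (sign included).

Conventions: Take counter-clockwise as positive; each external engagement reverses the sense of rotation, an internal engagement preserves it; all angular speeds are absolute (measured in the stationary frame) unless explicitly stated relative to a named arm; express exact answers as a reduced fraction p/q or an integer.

47/32

planetary set (30T centre, 17T on arm, 64T internal) — Willis relation
ring teeth: 30 + 2·17 = 64
30(ω_sun−ω_arm) = −64(ω_ring−ω_arm),  ω_sun = 0, ω_arm = 1
ω_ring = 1 − (30/64)(0−1) = 47/32
ω_out/ω_in = 47/32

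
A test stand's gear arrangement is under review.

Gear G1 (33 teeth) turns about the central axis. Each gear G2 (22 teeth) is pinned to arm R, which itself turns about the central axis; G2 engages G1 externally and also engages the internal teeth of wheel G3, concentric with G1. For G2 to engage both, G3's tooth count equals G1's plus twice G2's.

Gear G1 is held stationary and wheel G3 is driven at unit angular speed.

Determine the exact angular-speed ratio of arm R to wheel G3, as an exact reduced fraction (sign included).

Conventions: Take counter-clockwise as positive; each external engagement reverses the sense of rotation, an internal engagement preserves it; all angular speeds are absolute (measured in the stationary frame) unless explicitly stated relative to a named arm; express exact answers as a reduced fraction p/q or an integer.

topology: planetary set — G1 33T / G2 22T / G3 77T, arm = carrier (Willis)
ring teeth: 33 + 2·22 = 77
33(ω_sun−ω_arm) = −77(ω_ring−ω_arm),  ω_sun = 0, ω_ring = 1
33(0−ω_arm) = −77(1−ω_arm)  ⇒  110·ω_arm = 77  ⇒  ω_arm = 7/10
ω_out/ω_in = 7/10

7/10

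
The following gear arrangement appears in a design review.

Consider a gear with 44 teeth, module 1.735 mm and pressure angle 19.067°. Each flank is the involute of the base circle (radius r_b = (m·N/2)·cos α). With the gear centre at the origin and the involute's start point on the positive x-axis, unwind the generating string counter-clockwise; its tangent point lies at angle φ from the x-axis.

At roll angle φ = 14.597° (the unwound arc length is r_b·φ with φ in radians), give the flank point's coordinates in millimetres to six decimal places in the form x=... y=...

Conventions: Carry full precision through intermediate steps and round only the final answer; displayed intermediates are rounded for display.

x=37.227722 y=0.197559

single-mesh involute tooth geometry (44T wheel at module 1.735)
pitch radius r_p = m·N/2 = 1.735·44/2 = 38.170000
base radius r_b = r_p·cos α = 38.170000·cos 19.067° = 36.075888
roll angle φ = 14.597° = 0.25476571 rad
x = r_b·(cos φ + φ·sin φ) = 37.227722
y = r_b·(sin φ − φ·cos φ) = 0.197559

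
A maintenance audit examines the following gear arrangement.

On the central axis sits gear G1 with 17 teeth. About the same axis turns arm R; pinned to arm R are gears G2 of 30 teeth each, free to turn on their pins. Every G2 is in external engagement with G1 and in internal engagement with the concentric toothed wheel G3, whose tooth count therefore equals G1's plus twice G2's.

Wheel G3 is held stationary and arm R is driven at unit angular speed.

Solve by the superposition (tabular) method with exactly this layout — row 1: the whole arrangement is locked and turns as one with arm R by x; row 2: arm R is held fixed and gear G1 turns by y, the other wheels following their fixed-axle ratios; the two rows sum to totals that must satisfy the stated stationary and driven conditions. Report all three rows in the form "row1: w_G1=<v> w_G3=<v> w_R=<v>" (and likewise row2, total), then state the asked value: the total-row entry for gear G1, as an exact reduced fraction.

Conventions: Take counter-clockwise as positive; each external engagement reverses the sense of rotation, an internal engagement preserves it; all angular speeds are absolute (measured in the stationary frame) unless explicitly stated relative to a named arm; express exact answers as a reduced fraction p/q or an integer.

row1: w_G1=1 w_G3=1 w_R=1
row2: w_G1=77/17 w_G3=-1 w_R=0
total: w_G1=94/17 w_G3=0 w_R=1
asked value: 94/17

planetary set (17T centre, 30T on arm, 77T internal) — Willis relation
row 1 — lock + rotate with arm: ω_sun = ω_ring = ω_arm = x
row 2 — arm fixed, fixed-axis ratios: sun y, ring −(17/77)·y, arm 0
boundary: total ω_ring = x − (17/77)·y = 0 and total ω_arm = x = 1  ⇒  y = 77/17, x = 1
row 2 ring = −(17/77)·77/17 = -1
totals (row 1 + row 2): sun 1 + 77/17 = 94/17, ring 1 + (-1) = 0, arm 1 + 0 = 1
asked cell (total, sun) = 94/17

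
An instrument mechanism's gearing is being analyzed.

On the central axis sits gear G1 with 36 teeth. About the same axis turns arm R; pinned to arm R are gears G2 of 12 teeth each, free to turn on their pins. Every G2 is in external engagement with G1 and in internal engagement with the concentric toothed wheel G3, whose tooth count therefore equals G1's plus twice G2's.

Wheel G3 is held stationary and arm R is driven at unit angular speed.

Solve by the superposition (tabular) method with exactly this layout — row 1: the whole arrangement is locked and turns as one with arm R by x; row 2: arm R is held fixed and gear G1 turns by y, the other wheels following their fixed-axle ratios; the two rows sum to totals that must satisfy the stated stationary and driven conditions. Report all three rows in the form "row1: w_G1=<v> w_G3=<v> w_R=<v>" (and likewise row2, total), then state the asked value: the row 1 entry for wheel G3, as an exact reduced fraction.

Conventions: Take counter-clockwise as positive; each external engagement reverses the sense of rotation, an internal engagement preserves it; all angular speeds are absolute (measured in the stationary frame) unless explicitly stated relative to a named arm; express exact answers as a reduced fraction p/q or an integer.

class = planetary set [G3 = 36+2·12 = 60; Willis about the carrier]
row 1 — lock + rotate with arm: ω_sun = ω_ring = ω_arm = x
row 2 (arm held, sun turns y): ω_ring = −(36/60)·y, ω_arm = 0
boundary: total ω_ring = x − (36/60)·y = 0 and total ω_arm = x = 1  ⇒  y = 5/3, x = 1
row 2 ring = −(36/60)·5/3 = -1
totals (row 1 + row 2): sun 1 + 5/3 = 8/3, ring 1 + (-1) = 0, arm 1 + 0 = 1
asked cell (row1, ring) = 1

row1: w_G1=1 w_G3=1 w_R=1
row2: w_G1=5/3 w_G3=-1 w_R=0
total: w_G1=8/3 w_G3=0 w_R=1
asked value: 1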